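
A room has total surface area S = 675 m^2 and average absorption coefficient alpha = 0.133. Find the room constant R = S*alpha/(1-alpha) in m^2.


R = 675 * 0.133 / (1 - 0.133) = 103.55 m^2


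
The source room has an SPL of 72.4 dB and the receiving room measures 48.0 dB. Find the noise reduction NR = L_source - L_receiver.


NR = L_source - L_receiver (difference between source and receiving room levels)
NR = 72.4 - 48.0 = 24.4 dB


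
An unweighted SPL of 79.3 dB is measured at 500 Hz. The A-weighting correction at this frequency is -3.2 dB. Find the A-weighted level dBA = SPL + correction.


A-weighting table: 500 Hz -> -3.2 dB correction
SPL_A = SPL + correction = 79.3 + (-3.2) = 76.1 dBA


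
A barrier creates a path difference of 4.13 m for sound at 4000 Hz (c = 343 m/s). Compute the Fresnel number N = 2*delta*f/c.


N = 2*delta*f/c = 2*delta/lambda, where lambda = c/f
lambda = 343 / 4000 = 0.08575 m
N = 2 * 4.13 / 0.08575 = 96.327


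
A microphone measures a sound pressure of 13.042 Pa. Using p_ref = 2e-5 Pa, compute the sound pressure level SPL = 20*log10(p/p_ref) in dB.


p / p_ref = 13.042 / 2e-5 = 652100
SPL = 20 * log10(652100) = 116.29 dB


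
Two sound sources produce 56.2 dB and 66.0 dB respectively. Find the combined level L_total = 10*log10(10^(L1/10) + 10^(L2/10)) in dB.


10^(56.2/10) = 416869
10^(66.0/10) = 3.98107e+06
Sum = 416869 + 3.98107e+06 = 4.39794e+06
L_total = 10*log10(4.39794e+06) = 66.432 dB


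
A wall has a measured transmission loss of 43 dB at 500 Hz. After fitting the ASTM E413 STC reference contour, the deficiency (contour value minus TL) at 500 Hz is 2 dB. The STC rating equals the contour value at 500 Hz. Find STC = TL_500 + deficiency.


By ASTM E413, STC = value of the fitted reference contour at 500 Hz.
Contour value at 500 Hz = TL_500 + deficiency = 43 + 2 = 45
STC = 45


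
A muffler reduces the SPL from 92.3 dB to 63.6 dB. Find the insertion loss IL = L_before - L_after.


Insertion loss = SPL without muffler - SPL with muffler
IL = 92.3 - 63.6 = 28.7 dB


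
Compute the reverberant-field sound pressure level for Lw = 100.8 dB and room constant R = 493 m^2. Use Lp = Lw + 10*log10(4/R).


4/R = 4/493 = 0.00811359
Lp = 100.8 + 10*log10(0.00811359) = 79.892 dB


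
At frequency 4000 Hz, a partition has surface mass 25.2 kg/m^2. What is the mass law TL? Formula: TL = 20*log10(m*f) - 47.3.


m * f = 25.2 * 4000 = 100800
20*log10(100800) = 100.069 dB
TL = 100.069 - 47.3 = 52.769 dB


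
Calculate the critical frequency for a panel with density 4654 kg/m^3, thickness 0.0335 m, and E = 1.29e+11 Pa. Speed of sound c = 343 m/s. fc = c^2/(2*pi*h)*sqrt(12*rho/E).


12*rho/E = 12*4654/1.29e+11 = 4.3293e-07
sqrt(12*rho/E) = sqrt(4.3293e-07) = 0.000657974
c^2/(2*pi*h) = 343^2/(2*pi*0.0335) = 558938
fc = 558938 * 0.000657974 = 367.77 Hz


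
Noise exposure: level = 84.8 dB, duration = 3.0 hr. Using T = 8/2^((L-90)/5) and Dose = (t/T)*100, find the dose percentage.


T_allowed = 8 / 2^((84.8 - 90)/5) = 16.4498 hr
Dose = 3.0 / 16.4498 * 100 = 18.237 %


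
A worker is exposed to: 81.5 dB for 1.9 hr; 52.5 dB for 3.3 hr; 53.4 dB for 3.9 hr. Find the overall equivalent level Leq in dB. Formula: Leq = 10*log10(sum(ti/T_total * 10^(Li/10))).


T_total = 1.9 + 3.3 + 3.9 = 9.1 hr
(1.9/9.1) * 10^(81.5/10) = 2.94925e+07
(3.3/9.1) * 10^(52.5/10) = 64487.1
(3.9/9.1) * 10^(53.4/10) = 93761.2
Sum = 2.94925e+07 + 64487.1 + 93761.2 = 2.96507e+07
Leq = 10*log10(2.96507e+07) = 74.72 dB


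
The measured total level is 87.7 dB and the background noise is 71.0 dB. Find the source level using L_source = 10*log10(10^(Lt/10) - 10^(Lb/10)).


10^(87.7/10) = 5.88844e+08
10^(71.0/10) = 1.25893e+07
Difference = 5.88844e+08 - 1.25893e+07 = 5.76255e+08
L_source = 10*log10(5.76255e+08) = 87.606 dB


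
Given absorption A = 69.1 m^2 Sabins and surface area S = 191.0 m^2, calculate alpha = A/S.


Absorption coefficient = absorbed power / incident power
alpha = A / S = 69.1 / 191.0 = 0.36178


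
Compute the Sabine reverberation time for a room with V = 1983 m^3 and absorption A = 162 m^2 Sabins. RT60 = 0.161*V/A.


RT60 = 0.161 * 1983 / 162 = 1.9708 s


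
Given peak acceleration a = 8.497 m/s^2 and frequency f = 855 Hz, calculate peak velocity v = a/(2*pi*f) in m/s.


omega = 2*pi*f = 2*pi*855 = 5372.12 rad/s
v = a / omega = 8.497 / 5372.12 = 0.0015817 m/s


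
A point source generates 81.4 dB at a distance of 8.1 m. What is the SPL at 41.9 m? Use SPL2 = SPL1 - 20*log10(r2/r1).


r2/r1 = 41.9/8.1 = 5.17284
Correction = 20*log10(5.17284) = 14.2746 dB
SPL2 = 81.4 - 14.2746 = 67.125 dB


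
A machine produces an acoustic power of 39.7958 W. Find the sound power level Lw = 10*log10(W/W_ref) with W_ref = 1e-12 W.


W / W_ref = 39.7958 / 1e-12 = 3.97958e+13
Lw = 10 * log10(3.97958e+13) = 136 dB


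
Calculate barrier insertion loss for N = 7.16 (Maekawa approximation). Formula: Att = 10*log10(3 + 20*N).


3 + 20*N = 3 + 20*7.16 = 146.2
Att = 10*log10(146.2) = 21.649 dB


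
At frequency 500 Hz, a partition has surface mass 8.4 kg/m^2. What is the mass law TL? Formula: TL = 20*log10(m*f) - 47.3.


m * f = 8.4 * 500 = 4200
20*log10(4200) = 72.465 dB
TL = 72.465 - 47.3 = 25.165 dB


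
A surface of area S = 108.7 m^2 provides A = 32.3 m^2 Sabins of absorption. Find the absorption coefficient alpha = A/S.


Absorption coefficient = absorbed power / incident power
alpha = A / S = 32.3 / 108.7 = 0.29715


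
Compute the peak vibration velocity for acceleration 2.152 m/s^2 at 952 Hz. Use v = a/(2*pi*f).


omega = 2*pi*f = 2*pi*952 = 5981.59 rad/s
v = a / omega = 2.152 / 5981.59 = 0.00035977 m/s


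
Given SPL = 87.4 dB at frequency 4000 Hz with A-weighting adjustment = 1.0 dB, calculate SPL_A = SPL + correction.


A-weighting table: 4000 Hz -> 1.0 dB correction
SPL_A = SPL + correction = 87.4 + (1.0) = 88.4 dBA


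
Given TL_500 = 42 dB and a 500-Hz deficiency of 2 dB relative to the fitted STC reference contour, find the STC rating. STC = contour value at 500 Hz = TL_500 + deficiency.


By ASTM E413, STC = value of the fitted reference contour at 500 Hz.
Contour value at 500 Hz = TL_500 + deficiency = 42 + 2 = 44
STC = 44


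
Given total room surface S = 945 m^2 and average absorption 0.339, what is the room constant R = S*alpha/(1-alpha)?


R = 945 * 0.339 / (1 - 0.339) = 484.65 m^2


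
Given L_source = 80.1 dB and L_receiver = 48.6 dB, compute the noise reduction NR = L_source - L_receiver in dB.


NR = L_source - L_receiver (difference between source and receiving room levels)
NR = 80.1 - 48.6 = 31.5 dB


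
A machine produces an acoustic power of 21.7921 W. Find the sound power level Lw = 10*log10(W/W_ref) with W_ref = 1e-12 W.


W / W_ref = 21.7921 / 1e-12 = 2.17921e+13
Lw = 10 * log10(2.17921e+13) = 133.38 dB


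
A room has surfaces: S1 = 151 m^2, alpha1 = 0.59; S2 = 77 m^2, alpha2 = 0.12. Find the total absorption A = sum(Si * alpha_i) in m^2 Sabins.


151 * 0.59 = 89.09
77 * 0.12 = 9.24
A_total = 89.09 + 9.24 = 98.33 m^2


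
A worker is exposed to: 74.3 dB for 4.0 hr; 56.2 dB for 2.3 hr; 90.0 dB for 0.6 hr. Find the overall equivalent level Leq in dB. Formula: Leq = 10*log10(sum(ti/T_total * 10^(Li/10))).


T_total = 4.0 + 2.3 + 0.6 = 6.9 hr
(4.0/6.9) * 10^(74.3/10) = 1.56031e+07
(2.3/6.9) * 10^(56.2/10) = 138956
(0.6/6.9) * 10^(90.0/10) = 8.69565e+07
Sum = 1.56031e+07 + 138956 + 8.69565e+07 = 1.02699e+08
Leq = 10*log10(1.02699e+08) = 80.116 dB


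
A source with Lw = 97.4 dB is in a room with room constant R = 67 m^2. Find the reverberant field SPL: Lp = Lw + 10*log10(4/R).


4/R = 4/67 = 0.0597015
Lp = 97.4 + 10*log10(0.0597015) = 85.16 dB


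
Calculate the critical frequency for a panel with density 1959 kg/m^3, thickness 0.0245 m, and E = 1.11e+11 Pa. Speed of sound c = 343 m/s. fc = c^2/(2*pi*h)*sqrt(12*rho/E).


12*rho/E = 12*1959/1.11e+11 = 2.11784e-07
sqrt(12*rho/E) = sqrt(2.11784e-07) = 0.0004602
c^2/(2*pi*h) = 343^2/(2*pi*0.0245) = 764262
fc = 764262 * 0.0004602 = 351.71 Hz


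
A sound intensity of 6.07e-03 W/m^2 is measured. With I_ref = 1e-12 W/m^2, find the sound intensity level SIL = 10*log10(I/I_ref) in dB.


I / I_ref = 6.07e-03 / 1e-12 = 6.07e+09
SIL = 10 * log10(6.07e+09) = 97.832 dB


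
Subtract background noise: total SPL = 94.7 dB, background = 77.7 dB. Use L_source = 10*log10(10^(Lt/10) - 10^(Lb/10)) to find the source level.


10^(94.7/10) = 2.95121e+09
10^(77.7/10) = 5.88844e+07
Difference = 2.95121e+09 - 5.88844e+07 = 2.89233e+09
L_source = 10*log10(2.89233e+09) = 94.612 dB


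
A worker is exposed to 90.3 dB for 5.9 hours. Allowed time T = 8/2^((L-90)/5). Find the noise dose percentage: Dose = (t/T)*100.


T_allowed = 8 / 2^((90.3 - 90)/5) = 7.67411 hr
Dose = 5.9 / 7.67411 * 100 = 76.882 %


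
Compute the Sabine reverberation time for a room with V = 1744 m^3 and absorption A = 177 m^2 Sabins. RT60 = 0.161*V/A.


RT60 = 0.161 * 1744 / 177 = 1.5864 s


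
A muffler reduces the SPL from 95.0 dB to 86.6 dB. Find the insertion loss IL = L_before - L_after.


Insertion loss = SPL without muffler - SPL with muffler
IL = 95.0 - 86.6 = 8.4 dB


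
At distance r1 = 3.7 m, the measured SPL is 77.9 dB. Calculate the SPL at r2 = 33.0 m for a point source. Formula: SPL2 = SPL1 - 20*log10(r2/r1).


r2/r1 = 33.0/3.7 = 8.91892
Correction = 20*log10(8.91892) = 19.0062 dB
SPL2 = 77.9 - 19.0062 = 58.894 dB


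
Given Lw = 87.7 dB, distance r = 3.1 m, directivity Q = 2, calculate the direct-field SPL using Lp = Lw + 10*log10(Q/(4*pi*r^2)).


4*pi*r^2 = 4*pi*3.1^2 = 120.763 m^2
Q / (4*pi*r^2) = 2 / 120.763 = 0.0165614
Lp = 87.7 + 10*log10(0.0165614) = 69.891 dB


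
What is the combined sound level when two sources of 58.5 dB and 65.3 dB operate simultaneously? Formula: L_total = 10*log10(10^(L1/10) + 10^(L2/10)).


10^(58.5/10) = 707946
10^(65.3/10) = 3.38844e+06
Sum = 707946 + 3.38844e+06 = 4.09639e+06
L_total = 10*log10(4.09639e+06) = 66.124 dB


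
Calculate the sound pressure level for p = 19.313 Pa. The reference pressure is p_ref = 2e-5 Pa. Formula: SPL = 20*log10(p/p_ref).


p / p_ref = 19.313 / 2e-5 = 965650
SPL = 20 * log10(965650) = 119.7 dB


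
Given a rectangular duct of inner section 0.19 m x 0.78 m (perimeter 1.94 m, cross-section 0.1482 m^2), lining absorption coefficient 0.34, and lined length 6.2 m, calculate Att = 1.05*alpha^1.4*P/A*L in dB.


alpha^1.4 = 0.34^1.4 = 0.220836
Attenuation rate = 1.05 * alpha^1.4 * P / A
= 1.05 * 0.220836 * 1.94 / 0.1482 = 3.03538 dB/m
Total Att = 3.03538 * 6.2 = 18.819 dB


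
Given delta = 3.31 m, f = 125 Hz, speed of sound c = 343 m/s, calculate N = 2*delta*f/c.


N = 2*delta*f/c = 2*delta/lambda, where lambda = c/f
lambda = 343 / 125 = 2.744 m
N = 2 * 3.31 / 2.744 = 2.4125


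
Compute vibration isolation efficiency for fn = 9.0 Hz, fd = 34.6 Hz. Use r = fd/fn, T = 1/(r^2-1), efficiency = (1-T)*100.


r = 34.6 / 9.0 = 3.84444
r^2 - 1 = 3.84444^2 - 1 = 13.7797
T = 1/13.7797 = 0.0725705
Efficiency = (1 - 0.0725705)*100 = 92.743 %


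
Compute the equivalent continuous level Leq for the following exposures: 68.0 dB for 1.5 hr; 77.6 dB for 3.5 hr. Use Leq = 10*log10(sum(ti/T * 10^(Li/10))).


T_total = 1.5 + 3.5 = 5.0 hr
(1.5/5.0) * 10^(68.0/10) = 1.89287e+06
(3.5/5.0) * 10^(77.6/10) = 4.02808e+07
Sum = 1.89287e+06 + 4.02808e+07 = 4.21737e+07
Leq = 10*log10(4.21737e+07) = 76.25 dB


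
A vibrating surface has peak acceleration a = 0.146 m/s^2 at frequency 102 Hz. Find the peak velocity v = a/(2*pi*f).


omega = 2*pi*f = 2*pi*102 = 640.885 rad/s
v = a / omega = 0.146 / 640.885 = 0.00022781 m/s


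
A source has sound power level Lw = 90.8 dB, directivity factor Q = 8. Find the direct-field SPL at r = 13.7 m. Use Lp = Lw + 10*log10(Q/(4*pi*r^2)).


4*pi*r^2 = 4*pi*13.7^2 = 2358.58 m^2
Q / (4*pi*r^2) = 8 / 2358.58 = 0.00339187
Lp = 90.8 + 10*log10(0.00339187) = 66.104 dB


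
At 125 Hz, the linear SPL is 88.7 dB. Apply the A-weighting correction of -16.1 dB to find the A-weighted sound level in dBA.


A-weighting table: 125 Hz -> -16.1 dB correction
SPL_A = SPL + correction = 88.7 + (-16.1) = 72.6 dBA


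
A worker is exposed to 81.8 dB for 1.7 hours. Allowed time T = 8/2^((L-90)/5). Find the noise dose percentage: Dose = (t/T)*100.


T_allowed = 8 / 2^((81.8 - 90)/5) = 24.9333 hr
Dose = 1.7 / 24.9333 * 100 = 6.8182 %


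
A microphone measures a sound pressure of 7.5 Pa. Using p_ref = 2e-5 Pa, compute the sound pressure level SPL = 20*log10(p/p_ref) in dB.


p / p_ref = 7.5 / 2e-5 = 375000
SPL = 20 * log10(375000) = 111.48 dB


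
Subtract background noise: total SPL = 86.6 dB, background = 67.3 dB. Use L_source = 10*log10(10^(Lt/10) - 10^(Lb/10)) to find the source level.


10^(86.6/10) = 4.57088e+08
10^(67.3/10) = 5.37032e+06
Difference = 4.57088e+08 - 5.37032e+06 = 4.51718e+08
L_source = 10*log10(4.51718e+08) = 86.549 dB


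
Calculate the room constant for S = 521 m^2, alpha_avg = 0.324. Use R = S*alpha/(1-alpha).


R = 521 * 0.324 / (1 - 0.324) = 249.71 m^2


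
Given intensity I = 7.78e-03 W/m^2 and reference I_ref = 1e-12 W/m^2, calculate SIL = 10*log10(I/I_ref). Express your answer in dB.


I / I_ref = 7.78e-03 / 1e-12 = 7.78e+09
SIL = 10 * log10(7.78e+09) = 98.91 dB


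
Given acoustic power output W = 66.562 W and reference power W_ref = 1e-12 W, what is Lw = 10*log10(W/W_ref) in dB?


W / W_ref = 66.562 / 1e-12 = 6.6562e+13
Lw = 10 * log10(6.6562e+13) = 138.23 dB


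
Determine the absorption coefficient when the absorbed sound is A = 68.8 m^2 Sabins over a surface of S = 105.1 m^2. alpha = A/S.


Absorption coefficient = absorbed power / incident power
alpha = A / S = 68.8 / 105.1 = 0.65461


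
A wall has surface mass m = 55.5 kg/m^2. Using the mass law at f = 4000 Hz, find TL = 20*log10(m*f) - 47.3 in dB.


m * f = 55.5 * 4000 = 222000
20*log10(222000) = 106.927 dB
TL = 106.927 - 47.3 = 59.627 dB


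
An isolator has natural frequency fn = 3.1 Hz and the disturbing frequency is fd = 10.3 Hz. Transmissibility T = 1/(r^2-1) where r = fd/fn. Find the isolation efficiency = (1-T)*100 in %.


r = 10.3 / 3.1 = 3.32258
r^2 - 1 = 3.32258^2 - 1 = 10.0395
T = 1/10.0395 = 0.0996066
Efficiency = (1 - 0.0996066)*100 = 90.039 %


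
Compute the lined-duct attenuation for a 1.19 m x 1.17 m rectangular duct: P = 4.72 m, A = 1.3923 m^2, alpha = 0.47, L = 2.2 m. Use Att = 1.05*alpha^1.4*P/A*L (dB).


alpha^1.4 = 0.47^1.4 = 0.347486
Attenuation rate = 1.05 * alpha^1.4 * P / A
= 1.05 * 0.347486 * 4.72 / 1.3923 = 1.2369 dB/m
Total Att = 1.2369 * 2.2 = 2.7212 dB


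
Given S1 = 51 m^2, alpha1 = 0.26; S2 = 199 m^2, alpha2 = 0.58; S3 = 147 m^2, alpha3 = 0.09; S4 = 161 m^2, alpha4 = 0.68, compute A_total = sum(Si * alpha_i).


51 * 0.26 = 13.26
199 * 0.58 = 115.42
147 * 0.09 = 13.23
161 * 0.68 = 109.48
A_total = 13.26 + 115.42 + 13.23 + 109.48 = 251.39 m^2


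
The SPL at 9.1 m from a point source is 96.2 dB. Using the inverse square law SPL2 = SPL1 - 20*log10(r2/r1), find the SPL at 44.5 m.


r2/r1 = 44.5/9.1 = 4.89011
Correction = 20*log10(4.89011) = 13.7864 dB
SPL2 = 96.2 - 13.7864 = 82.414 dB


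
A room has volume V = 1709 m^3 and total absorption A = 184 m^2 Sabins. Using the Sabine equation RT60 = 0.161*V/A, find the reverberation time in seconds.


RT60 = 0.161 * 1709 / 184 = 1.4954 s


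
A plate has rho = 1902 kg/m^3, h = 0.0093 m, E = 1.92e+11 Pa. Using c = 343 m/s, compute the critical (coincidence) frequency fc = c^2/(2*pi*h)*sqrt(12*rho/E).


12*rho/E = 12*1902/1.92e+11 = 1.18875e-07
sqrt(12*rho/E) = sqrt(1.18875e-07) = 0.000344783
c^2/(2*pi*h) = 343^2/(2*pi*0.0093) = 2.01338e+06
fc = 2.01338e+06 * 0.000344783 = 694.18 Hz


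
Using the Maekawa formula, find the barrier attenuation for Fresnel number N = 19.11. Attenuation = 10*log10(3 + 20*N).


3 + 20*N = 3 + 20*19.11 = 385.2
Att = 10*log10(385.2) = 25.857 dB


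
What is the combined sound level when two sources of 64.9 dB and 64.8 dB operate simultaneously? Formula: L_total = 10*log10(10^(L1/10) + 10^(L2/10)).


10^(64.9/10) = 3.0903e+06
10^(64.8/10) = 3.01995e+06
Sum = 3.0903e+06 + 3.01995e+06 = 6.11025e+06
L_total = 10*log10(6.11025e+06) = 67.861 dB


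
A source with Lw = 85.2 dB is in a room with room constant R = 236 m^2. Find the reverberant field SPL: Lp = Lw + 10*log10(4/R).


4/R = 4/236 = 0.0169492
Lp = 85.2 + 10*log10(0.0169492) = 67.491 dB


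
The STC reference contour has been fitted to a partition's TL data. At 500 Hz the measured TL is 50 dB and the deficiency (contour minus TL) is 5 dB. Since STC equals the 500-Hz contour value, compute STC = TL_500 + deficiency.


By ASTM E413, STC = value of the fitted reference contour at 500 Hz.
Contour value at 500 Hz = TL_500 + deficiency = 50 + 5 = 55
STC = 55


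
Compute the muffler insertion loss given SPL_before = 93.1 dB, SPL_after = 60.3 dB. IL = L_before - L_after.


Insertion loss = SPL without muffler - SPL with muffler
IL = 93.1 - 60.3 = 32.8 dB


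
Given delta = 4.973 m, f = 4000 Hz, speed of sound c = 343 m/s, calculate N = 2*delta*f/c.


N = 2*delta*f/c = 2*delta/lambda, where lambda = c/f
lambda = 343 / 4000 = 0.08575 m
N = 2 * 4.973 / 0.08575 = 115.99


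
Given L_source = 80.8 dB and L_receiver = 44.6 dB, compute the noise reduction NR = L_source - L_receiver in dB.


NR = L_source - L_receiver (difference between source and receiving room levels)
NR = 80.8 - 44.6 = 36.2 dB


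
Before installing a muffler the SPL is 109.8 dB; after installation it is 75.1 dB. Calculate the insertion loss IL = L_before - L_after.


Insertion loss = SPL without muffler - SPL with muffler
IL = 109.8 - 75.1 = 34.7 dB


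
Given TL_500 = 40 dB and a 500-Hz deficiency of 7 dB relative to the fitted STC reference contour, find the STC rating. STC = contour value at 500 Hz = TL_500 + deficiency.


By ASTM E413, STC = value of the fitted reference contour at 500 Hz.
Contour value at 500 Hz = TL_500 + deficiency = 40 + 7 = 47
STC = 47


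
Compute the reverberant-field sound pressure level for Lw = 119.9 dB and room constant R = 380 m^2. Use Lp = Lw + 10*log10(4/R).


4/R = 4/380 = 0.0105263
Lp = 119.9 + 10*log10(0.0105263) = 100.12 dB


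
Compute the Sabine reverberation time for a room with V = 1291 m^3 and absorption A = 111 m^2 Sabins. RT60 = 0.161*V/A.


RT60 = 0.161 * 1291 / 111 = 1.8725 s


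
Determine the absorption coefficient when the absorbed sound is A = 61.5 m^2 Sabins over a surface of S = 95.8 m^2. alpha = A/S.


Absorption coefficient = absorbed power / incident power
alpha = A / S = 61.5 / 95.8 = 0.64196


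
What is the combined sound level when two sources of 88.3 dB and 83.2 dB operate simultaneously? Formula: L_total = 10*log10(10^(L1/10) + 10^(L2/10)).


10^(88.3/10) = 6.76083e+08
10^(83.2/10) = 2.0893e+08
Sum = 6.76083e+08 + 2.0893e+08 = 8.85013e+08
L_total = 10*log10(8.85013e+08) = 89.469 dB


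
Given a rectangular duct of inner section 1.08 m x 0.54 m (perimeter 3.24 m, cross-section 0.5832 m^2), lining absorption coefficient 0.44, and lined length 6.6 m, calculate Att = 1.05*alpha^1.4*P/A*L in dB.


alpha^1.4 = 0.44^1.4 = 0.316835
Attenuation rate = 1.05 * alpha^1.4 * P / A
= 1.05 * 0.316835 * 3.24 / 0.5832 = 1.8482 dB/m
Total Att = 1.8482 * 6.6 = 12.198 dB


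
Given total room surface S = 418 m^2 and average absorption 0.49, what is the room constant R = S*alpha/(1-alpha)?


R = 418 * 0.49 / (1 - 0.49) = 401.61 m^2


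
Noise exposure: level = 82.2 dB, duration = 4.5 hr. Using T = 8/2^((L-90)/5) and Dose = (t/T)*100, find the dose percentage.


T_allowed = 8 / 2^((82.2 - 90)/5) = 23.5883 hr
Dose = 4.5 / 23.5883 * 100 = 19.077 %


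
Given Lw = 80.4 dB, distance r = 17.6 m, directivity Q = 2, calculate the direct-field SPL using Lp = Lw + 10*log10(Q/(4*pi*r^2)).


4*pi*r^2 = 4*pi*17.6^2 = 3892.56 m^2
Q / (4*pi*r^2) = 2 / 3892.56 = 0.000513801
Lp = 80.4 + 10*log10(0.000513801) = 47.508 dB


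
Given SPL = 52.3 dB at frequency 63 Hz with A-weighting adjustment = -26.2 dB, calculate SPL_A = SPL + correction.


A-weighting table: 63 Hz -> -26.2 dB correction
SPL_A = SPL + correction = 52.3 + (-26.2) = 26.1 dBA


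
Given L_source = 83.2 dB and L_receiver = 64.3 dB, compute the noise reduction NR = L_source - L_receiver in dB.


NR = L_source - L_receiver (difference between source and receiving room levels)
NR = 83.2 - 64.3 = 18.9 dB


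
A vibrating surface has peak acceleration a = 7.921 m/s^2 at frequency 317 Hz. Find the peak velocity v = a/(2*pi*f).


omega = 2*pi*f = 2*pi*317 = 1991.77 rad/s
v = a / omega = 7.921 / 1991.77 = 0.0039769 m/s


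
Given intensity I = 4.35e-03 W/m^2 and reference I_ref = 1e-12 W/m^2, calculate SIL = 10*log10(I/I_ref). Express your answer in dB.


I / I_ref = 4.35e-03 / 1e-12 = 4.35e+09
SIL = 10 * log10(4.35e+09) = 96.385 dB


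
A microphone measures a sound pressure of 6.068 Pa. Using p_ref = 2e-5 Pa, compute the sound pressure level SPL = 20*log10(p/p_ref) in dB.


p / p_ref = 6.068 / 2e-5 = 303400
SPL = 20 * log10(303400) = 109.64 dB


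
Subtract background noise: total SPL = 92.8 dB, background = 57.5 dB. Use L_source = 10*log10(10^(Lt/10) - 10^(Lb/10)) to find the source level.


10^(92.8/10) = 1.90546e+09
10^(57.5/10) = 562341
Difference = 1.90546e+09 - 562341 = 1.9049e+09
L_source = 10*log10(1.9049e+09) = 92.799 dB


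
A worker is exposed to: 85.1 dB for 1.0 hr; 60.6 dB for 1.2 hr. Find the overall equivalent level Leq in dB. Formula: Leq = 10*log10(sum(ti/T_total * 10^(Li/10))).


T_total = 1.0 + 1.2 = 2.2 hr
(1.0/2.2) * 10^(85.1/10) = 1.47088e+08
(1.2/2.2) * 10^(60.6/10) = 626266
Sum = 1.47088e+08 + 626266 = 1.47714e+08
Leq = 10*log10(1.47714e+08) = 81.694 dB


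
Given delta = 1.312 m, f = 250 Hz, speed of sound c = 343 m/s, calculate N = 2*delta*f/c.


N = 2*delta*f/c = 2*delta/lambda, where lambda = c/f
lambda = 343 / 250 = 1.372 m
N = 2 * 1.312 / 1.372 = 1.9125


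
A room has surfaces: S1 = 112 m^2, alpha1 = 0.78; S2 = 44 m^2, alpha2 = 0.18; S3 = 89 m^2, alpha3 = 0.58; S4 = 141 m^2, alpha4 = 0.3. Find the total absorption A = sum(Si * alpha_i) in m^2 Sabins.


112 * 0.78 = 87.36
44 * 0.18 = 7.92
89 * 0.58 = 51.62
141 * 0.3 = 42.3
A_total = 87.36 + 7.92 + 51.62 + 42.3 = 189.2 m^2


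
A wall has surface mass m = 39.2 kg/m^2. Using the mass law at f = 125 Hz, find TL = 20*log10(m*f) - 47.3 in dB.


m * f = 39.2 * 125 = 4900
20*log10(4900) = 73.8039 dB
TL = 73.8039 - 47.3 = 26.504 dB


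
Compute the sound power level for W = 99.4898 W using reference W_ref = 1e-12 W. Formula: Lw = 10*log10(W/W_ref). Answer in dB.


W / W_ref = 99.4898 / 1e-12 = 9.94898e+13
Lw = 10 * log10(9.94898e+13) = 139.98 dB


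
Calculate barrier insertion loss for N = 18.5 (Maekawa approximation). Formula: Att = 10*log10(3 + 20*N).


3 + 20*N = 3 + 20*18.5 = 373
Att = 10*log10(373) = 25.717 dB


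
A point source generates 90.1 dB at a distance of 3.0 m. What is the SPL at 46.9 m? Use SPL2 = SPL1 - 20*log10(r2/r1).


r2/r1 = 46.9/3.0 = 15.6333
Correction = 20*log10(15.6333) = 23.881 dB
SPL2 = 90.1 - 23.881 = 66.219 dB


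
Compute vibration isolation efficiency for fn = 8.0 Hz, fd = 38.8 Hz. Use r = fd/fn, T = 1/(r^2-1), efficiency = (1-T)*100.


r = 38.8 / 8.0 = 4.85
r^2 - 1 = 4.85^2 - 1 = 22.5225
T = 1/22.5225 = 0.0444
Efficiency = (1 - 0.0444)*100 = 95.56 %


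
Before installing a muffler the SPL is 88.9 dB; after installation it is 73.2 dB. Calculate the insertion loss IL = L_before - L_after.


Insertion loss = SPL without muffler - SPL with muffler
IL = 88.9 - 73.2 = 15.7 dB


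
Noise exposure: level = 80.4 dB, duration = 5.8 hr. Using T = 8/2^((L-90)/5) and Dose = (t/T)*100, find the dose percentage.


T_allowed = 8 / 2^((80.4 - 90)/5) = 30.2738 hr
Dose = 5.8 / 30.2738 * 100 = 19.158 %


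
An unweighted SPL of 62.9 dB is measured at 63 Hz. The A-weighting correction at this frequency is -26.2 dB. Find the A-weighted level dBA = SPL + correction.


A-weighting table: 63 Hz -> -26.2 dB correction
SPL_A = SPL + correction = 62.9 + (-26.2) = 36.7 dBA


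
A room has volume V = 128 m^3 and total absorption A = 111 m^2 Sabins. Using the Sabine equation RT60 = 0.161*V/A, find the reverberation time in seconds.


RT60 = 0.161 * 128 / 111 = 0.18566 s


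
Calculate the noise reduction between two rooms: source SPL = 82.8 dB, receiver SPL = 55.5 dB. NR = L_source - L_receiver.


NR = L_source - L_receiver (difference between source and receiving room levels)
NR = 82.8 - 55.5 = 27.3 dB


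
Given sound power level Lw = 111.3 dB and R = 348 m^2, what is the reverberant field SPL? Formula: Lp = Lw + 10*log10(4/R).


4/R = 4/348 = 0.0114943
Lp = 111.3 + 10*log10(0.0114943) = 91.905 dB


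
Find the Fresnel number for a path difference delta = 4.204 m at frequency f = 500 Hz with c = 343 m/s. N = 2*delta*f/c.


N = 2*delta*f/c = 2*delta/lambda, where lambda = c/f
lambda = 343 / 500 = 0.686 m
N = 2 * 4.204 / 0.686 = 12.257


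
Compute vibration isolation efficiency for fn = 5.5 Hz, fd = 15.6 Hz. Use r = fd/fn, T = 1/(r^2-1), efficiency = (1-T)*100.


r = 15.6 / 5.5 = 2.83636
r^2 - 1 = 2.83636^2 - 1 = 7.04494
T = 1/7.04494 = 0.141946
Efficiency = (1 - 0.141946)*100 = 85.805 %


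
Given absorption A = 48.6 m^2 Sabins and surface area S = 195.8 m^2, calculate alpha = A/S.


Absorption coefficient = absorbed power / incident power
alpha = A / S = 48.6 / 195.8 = 0.24821


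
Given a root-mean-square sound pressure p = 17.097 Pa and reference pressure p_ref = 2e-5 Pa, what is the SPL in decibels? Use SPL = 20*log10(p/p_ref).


p / p_ref = 17.097 / 2e-5 = 854850
SPL = 20 * log10(854850) = 118.64 dB


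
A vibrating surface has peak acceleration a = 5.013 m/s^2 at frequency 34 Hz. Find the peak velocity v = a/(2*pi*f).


omega = 2*pi*f = 2*pi*34 = 213.628 rad/s
v = a / omega = 5.013 / 213.628 = 0.023466 m/s


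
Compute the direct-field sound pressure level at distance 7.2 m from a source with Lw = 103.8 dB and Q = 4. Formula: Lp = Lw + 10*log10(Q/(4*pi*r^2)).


4*pi*r^2 = 4*pi*7.2^2 = 651.441 m^2
Q / (4*pi*r^2) = 4 / 651.441 = 0.00614023
Lp = 103.8 + 10*log10(0.00614023) = 81.682 dB


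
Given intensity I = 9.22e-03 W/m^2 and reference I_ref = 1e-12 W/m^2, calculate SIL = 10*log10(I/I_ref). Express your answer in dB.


I / I_ref = 9.22e-03 / 1e-12 = 9.22e+09
SIL = 10 * log10(9.22e+09) = 99.647 dB


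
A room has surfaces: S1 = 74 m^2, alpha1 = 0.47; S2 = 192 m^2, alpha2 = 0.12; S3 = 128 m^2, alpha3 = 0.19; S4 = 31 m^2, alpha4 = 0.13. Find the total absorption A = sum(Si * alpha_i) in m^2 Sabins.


74 * 0.47 = 34.78
192 * 0.12 = 23.04
128 * 0.19 = 24.32
31 * 0.13 = 4.03
A_total = 34.78 + 23.04 + 24.32 + 4.03 = 86.17 m^2


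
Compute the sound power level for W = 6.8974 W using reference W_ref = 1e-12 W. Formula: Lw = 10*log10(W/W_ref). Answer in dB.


W / W_ref = 6.8974 / 1e-12 = 6.8974e+12
Lw = 10 * log10(6.8974e+12) = 128.39 dB


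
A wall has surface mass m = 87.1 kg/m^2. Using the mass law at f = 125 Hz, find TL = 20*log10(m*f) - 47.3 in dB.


m * f = 87.1 * 125 = 10887.5
20*log10(10887.5) = 80.7386 dB
TL = 80.7386 - 47.3 = 33.439 dB


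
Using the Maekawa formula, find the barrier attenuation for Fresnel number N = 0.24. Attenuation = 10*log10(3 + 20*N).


3 + 20*N = 3 + 20*0.24 = 7.8
Att = 10*log10(7.8) = 8.9209 dB


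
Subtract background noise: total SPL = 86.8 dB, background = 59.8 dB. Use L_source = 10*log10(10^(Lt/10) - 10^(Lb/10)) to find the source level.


10^(86.8/10) = 4.7863e+08
10^(59.8/10) = 954993
Difference = 4.7863e+08 - 954993 = 4.77675e+08
L_source = 10*log10(4.77675e+08) = 86.791 dB


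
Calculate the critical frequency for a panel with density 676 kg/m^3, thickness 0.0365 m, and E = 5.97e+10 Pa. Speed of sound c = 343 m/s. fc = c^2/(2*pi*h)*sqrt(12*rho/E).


12*rho/E = 12*676/5.97e+10 = 1.35879e-07
sqrt(12*rho/E) = sqrt(1.35879e-07) = 0.000368618
c^2/(2*pi*h) = 343^2/(2*pi*0.0365) = 512998
fc = 512998 * 0.000368618 = 189.1 Hz


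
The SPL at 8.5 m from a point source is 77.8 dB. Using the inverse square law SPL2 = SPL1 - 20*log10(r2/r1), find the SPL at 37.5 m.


r2/r1 = 37.5/8.5 = 4.41176
Correction = 20*log10(4.41176) = 12.8922 dB
SPL2 = 77.8 - 12.8922 = 64.908 dB


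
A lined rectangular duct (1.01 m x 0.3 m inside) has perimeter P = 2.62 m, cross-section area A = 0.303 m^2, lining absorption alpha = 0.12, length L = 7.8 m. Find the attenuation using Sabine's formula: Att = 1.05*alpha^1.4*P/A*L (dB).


alpha^1.4 = 0.12^1.4 = 0.0513871
Attenuation rate = 1.05 * alpha^1.4 * P / A
= 1.05 * 0.0513871 * 2.62 / 0.303 = 0.466554 dB/m
Total Att = 0.466554 * 7.8 = 3.6391 dB


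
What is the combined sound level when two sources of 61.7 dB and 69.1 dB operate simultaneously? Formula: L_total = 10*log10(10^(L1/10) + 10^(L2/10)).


10^(61.7/10) = 1.47911e+06
10^(69.1/10) = 8.12831e+06
Sum = 1.47911e+06 + 8.12831e+06 = 9.60742e+06
L_total = 10*log10(9.60742e+06) = 69.826 dB


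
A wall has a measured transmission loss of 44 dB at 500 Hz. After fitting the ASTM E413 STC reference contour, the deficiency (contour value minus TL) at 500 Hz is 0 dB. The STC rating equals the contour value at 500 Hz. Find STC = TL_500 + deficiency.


By ASTM E413, STC = value of the fitted reference contour at 500 Hz.
Contour value at 500 Hz = TL_500 + deficiency = 44 + 0 = 44
STC = 44


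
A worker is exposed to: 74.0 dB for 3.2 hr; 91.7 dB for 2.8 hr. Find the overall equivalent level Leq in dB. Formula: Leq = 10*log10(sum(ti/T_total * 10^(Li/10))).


T_total = 3.2 + 2.8 = 6.0 hr
(3.2/6.0) * 10^(74.0/10) = 1.33967e+07
(2.8/6.0) * 10^(91.7/10) = 6.90251e+08
Sum = 1.33967e+07 + 6.90251e+08 = 7.03648e+08
Leq = 10*log10(7.03648e+08) = 88.474 dB


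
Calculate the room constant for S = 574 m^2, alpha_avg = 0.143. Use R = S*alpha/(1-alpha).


R = 574 * 0.143 / (1 - 0.143) = 95.778 m^2


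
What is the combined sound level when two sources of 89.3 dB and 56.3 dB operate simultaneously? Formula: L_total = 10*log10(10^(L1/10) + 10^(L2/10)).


10^(89.3/10) = 8.51138e+08
10^(56.3/10) = 426580
Sum = 8.51138e+08 + 426580 = 8.51565e+08
L_total = 10*log10(8.51565e+08) = 89.302 dB


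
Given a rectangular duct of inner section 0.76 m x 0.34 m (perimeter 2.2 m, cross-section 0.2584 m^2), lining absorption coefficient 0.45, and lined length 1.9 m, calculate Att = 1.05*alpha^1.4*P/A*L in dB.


alpha^1.4 = 0.45^1.4 = 0.326962
Attenuation rate = 1.05 * alpha^1.4 * P / A
= 1.05 * 0.326962 * 2.2 / 0.2584 = 2.92292 dB/m
Total Att = 2.92292 * 1.9 = 5.5535 dB


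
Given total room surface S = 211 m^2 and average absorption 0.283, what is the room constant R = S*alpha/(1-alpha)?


R = 211 * 0.283 / (1 - 0.283) = 83.282 m^2


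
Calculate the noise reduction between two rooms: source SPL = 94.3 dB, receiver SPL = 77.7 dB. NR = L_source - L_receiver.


NR = L_source - L_receiver (difference between source and receiving room levels)
NR = 94.3 - 77.7 = 16.6 dB


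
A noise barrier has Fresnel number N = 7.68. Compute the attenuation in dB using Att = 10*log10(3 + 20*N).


3 + 20*N = 3 + 20*7.68 = 156.6
Att = 10*log10(156.6) = 21.948 dB


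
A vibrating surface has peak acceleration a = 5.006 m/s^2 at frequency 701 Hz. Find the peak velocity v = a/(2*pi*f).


omega = 2*pi*f = 2*pi*701 = 4404.51 rad/s
v = a / omega = 5.006 / 4404.51 = 0.0011366 m/s


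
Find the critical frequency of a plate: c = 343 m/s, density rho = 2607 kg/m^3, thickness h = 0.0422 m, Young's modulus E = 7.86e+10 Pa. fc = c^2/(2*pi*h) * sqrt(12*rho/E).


12*rho/E = 12*2607/7.86e+10 = 3.98015e-07
sqrt(12*rho/E) = sqrt(3.98015e-07) = 0.000630884
c^2/(2*pi*h) = 343^2/(2*pi*0.0422) = 443707
fc = 443707 * 0.000630884 = 279.93 Hz


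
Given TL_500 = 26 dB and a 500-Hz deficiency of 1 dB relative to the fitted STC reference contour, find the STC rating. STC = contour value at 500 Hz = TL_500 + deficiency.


By ASTM E413, STC = value of the fitted reference contour at 500 Hz.
Contour value at 500 Hz = TL_500 + deficiency = 26 + 1 = 27
STC = 27


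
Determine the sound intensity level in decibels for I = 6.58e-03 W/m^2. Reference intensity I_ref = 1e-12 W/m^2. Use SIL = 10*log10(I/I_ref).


I / I_ref = 6.58e-03 / 1e-12 = 6.58e+09
SIL = 10 * log10(6.58e+09) = 98.182 dB


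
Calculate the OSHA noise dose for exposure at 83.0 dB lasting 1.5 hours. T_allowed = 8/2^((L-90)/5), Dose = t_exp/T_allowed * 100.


T_allowed = 8 / 2^((83.0 - 90)/5) = 21.1121 hr
Dose = 1.5 / 21.1121 * 100 = 7.1049 %


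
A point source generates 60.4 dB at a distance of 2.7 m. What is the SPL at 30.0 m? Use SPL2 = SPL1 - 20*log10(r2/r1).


r2/r1 = 30.0/2.7 = 11.1111
Correction = 20*log10(11.1111) = 20.9151 dB
SPL2 = 60.4 - 20.9151 = 39.485 dB


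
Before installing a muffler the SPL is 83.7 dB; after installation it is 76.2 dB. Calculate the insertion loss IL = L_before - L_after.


Insertion loss = SPL without muffler - SPL with muffler
IL = 83.7 - 76.2 = 7.5 dB


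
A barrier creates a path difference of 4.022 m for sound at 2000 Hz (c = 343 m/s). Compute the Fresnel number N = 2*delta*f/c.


N = 2*delta*f/c = 2*delta/lambda, where lambda = c/f
lambda = 343 / 2000 = 0.1715 m
N = 2 * 4.022 / 0.1715 = 46.904


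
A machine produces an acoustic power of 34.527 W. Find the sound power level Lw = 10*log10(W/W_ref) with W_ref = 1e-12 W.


W / W_ref = 34.527 / 1e-12 = 3.4527e+13
Lw = 10 * log10(3.4527e+13) = 135.38 dB


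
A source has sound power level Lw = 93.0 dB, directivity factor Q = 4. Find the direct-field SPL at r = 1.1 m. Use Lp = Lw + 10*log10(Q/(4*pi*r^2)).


4*pi*r^2 = 4*pi*1.1^2 = 15.2053 m^2
Q / (4*pi*r^2) = 4 / 15.2053 = 0.263066
Lp = 93.0 + 10*log10(0.263066) = 87.201 dB


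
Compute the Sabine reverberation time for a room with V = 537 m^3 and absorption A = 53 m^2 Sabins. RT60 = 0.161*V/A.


RT60 = 0.161 * 537 / 53 = 1.6313 s


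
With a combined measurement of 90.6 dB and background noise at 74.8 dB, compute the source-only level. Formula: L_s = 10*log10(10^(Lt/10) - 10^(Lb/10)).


10^(90.6/10) = 1.14815e+09
10^(74.8/10) = 3.01995e+07
Difference = 1.14815e+09 - 3.01995e+07 = 1.11795e+09
L_source = 10*log10(1.11795e+09) = 90.484 dB


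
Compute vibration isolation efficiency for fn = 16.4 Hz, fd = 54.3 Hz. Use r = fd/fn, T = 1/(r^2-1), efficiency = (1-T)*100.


r = 54.3 / 16.4 = 3.31098
r^2 - 1 = 3.31098^2 - 1 = 9.96259
T = 1/9.96259 = 0.100376
Efficiency = (1 - 0.100376)*100 = 89.962 %


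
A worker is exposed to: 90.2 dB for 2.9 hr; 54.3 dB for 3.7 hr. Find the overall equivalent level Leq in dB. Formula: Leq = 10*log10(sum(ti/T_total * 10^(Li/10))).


T_total = 2.9 + 3.7 = 6.6 hr
(2.9/6.6) * 10^(90.2/10) = 4.60102e+08
(3.7/6.6) * 10^(54.3/10) = 150889
Sum = 4.60102e+08 + 150889 = 4.60253e+08
Leq = 10*log10(4.60253e+08) = 86.63 dB


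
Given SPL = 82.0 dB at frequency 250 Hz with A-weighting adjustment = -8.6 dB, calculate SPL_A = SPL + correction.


A-weighting table: 250 Hz -> -8.6 dB correction
SPL_A = SPL + correction = 82.0 + (-8.6) = 73.4 dBA


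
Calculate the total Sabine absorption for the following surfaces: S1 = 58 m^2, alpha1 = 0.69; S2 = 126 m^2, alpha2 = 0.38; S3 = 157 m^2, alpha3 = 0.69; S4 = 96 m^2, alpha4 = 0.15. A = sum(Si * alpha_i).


58 * 0.69 = 40.02
126 * 0.38 = 47.88
157 * 0.69 = 108.33
96 * 0.15 = 14.4
A_total = 40.02 + 47.88 + 108.33 + 14.4 = 210.63 m^2


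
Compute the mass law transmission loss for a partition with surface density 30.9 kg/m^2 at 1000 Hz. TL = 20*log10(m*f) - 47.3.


m * f = 30.9 * 1000 = 30900
20*log10(30900) = 89.7992 dB
TL = 89.7992 - 47.3 = 42.499 dB


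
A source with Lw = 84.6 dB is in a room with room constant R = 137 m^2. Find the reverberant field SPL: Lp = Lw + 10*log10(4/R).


4/R = 4/137 = 0.0291971
Lp = 84.6 + 10*log10(0.0291971) = 69.253 dB


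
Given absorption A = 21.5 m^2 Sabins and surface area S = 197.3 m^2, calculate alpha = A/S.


Absorption coefficient = absorbed power / incident power
alpha = A / S = 21.5 / 197.3 = 0.10897


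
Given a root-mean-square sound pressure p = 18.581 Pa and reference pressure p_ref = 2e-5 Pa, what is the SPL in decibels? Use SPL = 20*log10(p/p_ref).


p / p_ref = 18.581 / 2e-5 = 929050
SPL = 20 * log10(929050) = 119.36 dB


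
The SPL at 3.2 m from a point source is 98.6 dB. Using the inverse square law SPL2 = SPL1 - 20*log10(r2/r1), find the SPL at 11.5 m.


r2/r1 = 11.5/3.2 = 3.59375
Correction = 20*log10(3.59375) = 11.111 dB
SPL2 = 98.6 - 11.111 = 87.489 dB


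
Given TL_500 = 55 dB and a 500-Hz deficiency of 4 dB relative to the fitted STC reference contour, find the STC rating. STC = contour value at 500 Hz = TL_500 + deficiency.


By ASTM E413, STC = value of the fitted reference contour at 500 Hz.
Contour value at 500 Hz = TL_500 + deficiency = 55 + 4 = 59
STC = 59


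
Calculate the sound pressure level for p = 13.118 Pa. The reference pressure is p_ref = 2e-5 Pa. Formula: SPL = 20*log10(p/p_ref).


p / p_ref = 13.118 / 2e-5 = 655900
SPL = 20 * log10(655900) = 116.34 dB


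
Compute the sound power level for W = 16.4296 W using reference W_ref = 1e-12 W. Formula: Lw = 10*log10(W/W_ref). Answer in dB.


W / W_ref = 16.4296 / 1e-12 = 1.64296e+13
Lw = 10 * log10(1.64296e+13) = 132.16 dB


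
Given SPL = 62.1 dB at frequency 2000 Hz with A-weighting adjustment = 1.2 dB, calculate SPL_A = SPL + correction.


A-weighting table: 2000 Hz -> 1.2 dB correction
SPL_A = SPL + correction = 62.1 + (1.2) = 63.3 dBA


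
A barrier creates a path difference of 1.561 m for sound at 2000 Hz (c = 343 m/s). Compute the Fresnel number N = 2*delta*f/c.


N = 2*delta*f/c = 2*delta/lambda, where lambda = c/f
lambda = 343 / 2000 = 0.1715 m
N = 2 * 1.561 / 0.1715 = 18.204


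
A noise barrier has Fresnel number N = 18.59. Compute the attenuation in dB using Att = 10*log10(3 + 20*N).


3 + 20*N = 3 + 20*18.59 = 374.8
Att = 10*log10(374.8) = 25.738 dB


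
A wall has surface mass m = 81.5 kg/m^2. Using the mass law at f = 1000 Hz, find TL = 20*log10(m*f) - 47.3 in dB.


m * f = 81.5 * 1000 = 81500
20*log10(81500) = 98.2232 dB
TL = 98.2232 - 47.3 = 50.923 dB


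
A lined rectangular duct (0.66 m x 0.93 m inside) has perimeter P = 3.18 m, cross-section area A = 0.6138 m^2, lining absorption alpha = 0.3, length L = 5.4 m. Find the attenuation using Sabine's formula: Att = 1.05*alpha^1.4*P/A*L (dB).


alpha^1.4 = 0.3^1.4 = 0.18534
Attenuation rate = 1.05 * alpha^1.4 * P / A
= 1.05 * 0.18534 * 3.18 / 0.6138 = 1.00823 dB/m
Total Att = 1.00823 * 5.4 = 5.4444 dB


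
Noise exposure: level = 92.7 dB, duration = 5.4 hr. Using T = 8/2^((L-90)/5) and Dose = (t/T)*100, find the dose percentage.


T_allowed = 8 / 2^((92.7 - 90)/5) = 5.50217 hr
Dose = 5.4 / 5.50217 * 100 = 98.143 %


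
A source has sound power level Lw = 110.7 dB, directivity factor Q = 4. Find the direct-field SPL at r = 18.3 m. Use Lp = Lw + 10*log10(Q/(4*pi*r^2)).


4*pi*r^2 = 4*pi*18.3^2 = 4208.35 m^2
Q / (4*pi*r^2) = 4 / 4208.35 = 0.000950491
Lp = 110.7 + 10*log10(0.000950491) = 80.479 dB


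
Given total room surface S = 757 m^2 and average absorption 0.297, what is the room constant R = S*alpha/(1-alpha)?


R = 757 * 0.297 / (1 - 0.297) = 319.81 m^2


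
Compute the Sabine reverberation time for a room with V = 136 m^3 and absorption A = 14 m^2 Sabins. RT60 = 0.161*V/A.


RT60 = 0.161 * 136 / 14 = 1.564 s


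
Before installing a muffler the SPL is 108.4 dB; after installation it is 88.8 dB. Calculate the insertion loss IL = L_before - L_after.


Insertion loss = SPL without muffler - SPL with muffler
IL = 108.4 - 88.8 = 19.6 dB
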